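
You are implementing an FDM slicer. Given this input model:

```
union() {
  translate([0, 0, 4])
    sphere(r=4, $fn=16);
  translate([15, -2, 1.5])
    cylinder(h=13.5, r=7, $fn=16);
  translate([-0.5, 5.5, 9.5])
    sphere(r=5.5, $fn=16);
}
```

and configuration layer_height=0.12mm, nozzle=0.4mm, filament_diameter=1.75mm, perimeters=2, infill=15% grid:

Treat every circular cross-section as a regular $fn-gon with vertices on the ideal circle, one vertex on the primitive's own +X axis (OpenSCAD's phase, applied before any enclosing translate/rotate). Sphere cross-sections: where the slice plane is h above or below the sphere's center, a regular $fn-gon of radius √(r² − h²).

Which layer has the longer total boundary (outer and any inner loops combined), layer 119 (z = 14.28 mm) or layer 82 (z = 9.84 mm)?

Layer 119 (z = 14.28): the sphere does not reach this height (|z−center|=10.280 > r=4); the cylinder at (15, -2): section is a regular 16-gon, circumradius r=7 (perimeter = 2·16·7.000·sin(180°/16) = 43.70 mm); the sphere at (-0.5, 5.5): section is a regular 16-gon, circumradius = √(r²−h²) = √(5.5²−4.78²) = 2.721 (perimeter = 2·16·2.721·sin(180°/16) = 16.98 mm); Taking the union: the 2 present regions are separate (no shared area or edge), so areas and boundary lengths simply add and each stays a separate island — boundary = 60.68 mm. So its perimeter = 60.68 mm. Layer 82 (z = 9.84): the sphere is not intersected at this z (|z−center|=5.840 > r=4); the cylinder at (15, -2): section is a regular 16-gon, circumradius r=7 (perimeter = 2·16·7.000·sin(180°/16) = 43.70 mm); the sphere at (-0.5, 5.5): section is a regular 16-gon, circumradius = √(r²−h²) = √(5.5²−0.34²) = 5.489 (perimeter = 2·16·5.489·sin(180°/16) = 34.27 mm); Taking the union: the 2 present regions are separate (no shared area or edge), so areas and boundary lengths simply add and each stays a separate island — boundary = 77.97 mm. So its perimeter = 77.97 mm. Layer 82 is larger (77.97 vs 60.68 mm).

layer 82 (z = 9.84 mm)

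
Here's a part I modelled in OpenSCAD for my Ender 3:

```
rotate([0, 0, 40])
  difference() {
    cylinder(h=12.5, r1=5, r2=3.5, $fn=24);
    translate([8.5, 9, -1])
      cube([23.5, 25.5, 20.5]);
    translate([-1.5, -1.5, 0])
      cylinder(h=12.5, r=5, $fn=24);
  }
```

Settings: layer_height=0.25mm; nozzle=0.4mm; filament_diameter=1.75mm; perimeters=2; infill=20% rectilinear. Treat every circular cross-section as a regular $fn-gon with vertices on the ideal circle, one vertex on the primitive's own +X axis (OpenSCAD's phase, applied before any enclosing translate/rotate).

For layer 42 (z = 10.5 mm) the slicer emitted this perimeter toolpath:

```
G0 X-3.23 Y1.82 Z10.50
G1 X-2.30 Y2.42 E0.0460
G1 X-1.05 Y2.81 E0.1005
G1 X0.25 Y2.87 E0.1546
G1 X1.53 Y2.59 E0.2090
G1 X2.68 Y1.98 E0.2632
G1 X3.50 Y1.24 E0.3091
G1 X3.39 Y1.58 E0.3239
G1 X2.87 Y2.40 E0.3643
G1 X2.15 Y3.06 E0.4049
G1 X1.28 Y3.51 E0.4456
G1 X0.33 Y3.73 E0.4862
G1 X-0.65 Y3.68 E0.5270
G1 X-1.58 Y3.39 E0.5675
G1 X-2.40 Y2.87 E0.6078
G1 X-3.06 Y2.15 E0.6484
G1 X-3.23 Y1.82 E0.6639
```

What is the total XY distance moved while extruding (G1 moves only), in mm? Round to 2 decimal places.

15.97 mm

Sum the Euclidean lengths of each G1 segment: total = 15.97 mm.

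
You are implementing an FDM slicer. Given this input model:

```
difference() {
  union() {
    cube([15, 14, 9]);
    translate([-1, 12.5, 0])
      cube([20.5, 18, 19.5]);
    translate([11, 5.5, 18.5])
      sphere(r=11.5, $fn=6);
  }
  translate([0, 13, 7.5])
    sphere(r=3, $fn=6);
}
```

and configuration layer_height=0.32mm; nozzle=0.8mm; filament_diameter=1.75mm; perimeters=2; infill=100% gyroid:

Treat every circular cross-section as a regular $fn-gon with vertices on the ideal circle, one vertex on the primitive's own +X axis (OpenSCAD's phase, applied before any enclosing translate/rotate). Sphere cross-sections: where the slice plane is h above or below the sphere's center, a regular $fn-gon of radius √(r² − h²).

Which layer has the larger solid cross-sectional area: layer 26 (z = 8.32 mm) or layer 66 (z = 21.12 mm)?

Layer 26 (z = 8.32): the cube is present — its section is the full 15×14 rectangle (area 210.00 mm²); the cube at (-1, 12.5) is present — its section is the full 20.5×18 rectangle (area 369.00 mm²); the r=11.5 sphere at (11, 5.5) slices to a regular 6-gon of circumradius 5.350 (√(r²−h²) with h=10.18 from center) (area = (6/2)·5.350²·sin(360°/6) = 74.35 mm²); Merging all regions: the regions partially overlap — summed areas 653.35 mm² minus the doubly-counted overlap 93.70 mm² gives 559.65 mm² — area = 559.65 mm²; the r=3 sphere at (0, 13) contributes a regular 6-gon of circumradius √(3²−0.82²) = 2.886 (area = (6/2)·2.886²·sin(360°/6) = 21.64 mm²); Subtracting the remaining from the first: starting from the result so far (559.65 mm²), the r=3 sphere at (0, 13) partially overlaps it — only the 13.82 mm² overlap (of its 21.64 mm²) is removed, clipping the outline — area = 545.84 mm². So its area = 545.84 mm². Layer 66 (z = 21.12): the cube is not intersected at this z (z outside [0, 9]); the cube at (-1, 12.5) is not intersected at this z (z outside [0, 19.5]); the r=11.5 sphere at (11, 5.5) contributes a regular 6-gon of circumradius √(11.5²−2.62²) = 11.198 (area = (6/2)·11.198²·sin(360°/6) = 325.76 mm²); Taking the union: only the r=11.5 sphere at (11, 5.5) is present, so the union is just that shape — area = 325.76 mm²; the sphere at (0, 13) does not reach this height (|z−center|=13.620 > r=3); Subtracting the remaining from the first: none of the subtracted shapes is present at this height, so that combined region is unchanged — area = 325.76 mm². So its area = 325.76 mm². Layer 26 is larger (545.84 vs 325.76 mm²).

layer 26 (z = 8.32 mm)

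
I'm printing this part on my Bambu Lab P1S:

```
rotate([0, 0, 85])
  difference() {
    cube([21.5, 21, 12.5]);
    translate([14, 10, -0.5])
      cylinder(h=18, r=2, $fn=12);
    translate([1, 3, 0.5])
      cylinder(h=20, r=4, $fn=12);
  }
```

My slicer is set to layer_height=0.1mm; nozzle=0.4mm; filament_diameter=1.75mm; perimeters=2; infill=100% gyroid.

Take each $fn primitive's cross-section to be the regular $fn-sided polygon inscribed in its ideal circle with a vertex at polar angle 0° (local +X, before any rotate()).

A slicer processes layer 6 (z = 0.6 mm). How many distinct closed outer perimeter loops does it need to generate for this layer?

1

At z = 0.6 mm: the cube (footprint 21.5×21) is included at this height; the r=2 cylinder at (14, 10) gives a regular 12-gon of circumradius 2 (constant along its height); the cylinder at (1, 3): section is a regular 12-gon, circumradius r=4; Taking the first minus the rest: starting from the 21.5×21 cube, the r=2 cylinder at (14, 10) lies wholly inside it (removes its full 12.00 mm² and its 12.42 mm outline becomes a hole wall); the r=4 cylinder at (1, 3) partially overlaps it — only the 29.29 mm² overlap (of its 48.00 mm²) is removed, clipping the outline — 1 connected region with 1 hole; (rotated 85° about Z; rotation is an isometry so areas/perimeters/island counts are preserved). The result has 1 disconnected region.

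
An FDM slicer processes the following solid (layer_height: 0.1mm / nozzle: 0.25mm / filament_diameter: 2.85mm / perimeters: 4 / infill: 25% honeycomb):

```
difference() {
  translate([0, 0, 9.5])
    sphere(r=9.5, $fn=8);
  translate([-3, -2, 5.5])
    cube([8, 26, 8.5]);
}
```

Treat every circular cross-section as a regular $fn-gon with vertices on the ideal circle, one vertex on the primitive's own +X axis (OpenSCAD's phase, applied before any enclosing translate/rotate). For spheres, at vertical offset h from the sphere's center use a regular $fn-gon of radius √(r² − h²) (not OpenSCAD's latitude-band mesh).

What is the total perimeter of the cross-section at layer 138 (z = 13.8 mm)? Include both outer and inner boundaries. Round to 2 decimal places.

At z = 13.8 mm: the r=9.5 sphere slices to a regular 8-gon of circumradius 8.471 (√(r²−h²) with h=4.3 from center) (perimeter = 2·8·8.471·sin(180°/8) = 51.87 mm); the cube at (-3, -2) (footprint 8×26) is included at this height (perimeter 68.00 mm); Subtracting the remaining from the first: starting from the r=9.5 sphere, the 8×26 cube at (-3, -2) partially overlaps it — only the 76.73 mm² overlap (of its 208.00 mm²) is removed, clipping the outline — boundary = 68.84 mm. Overall, the cross-section is a single solid region. Total boundary length (outer) = 68.84 mm.

68.84 mm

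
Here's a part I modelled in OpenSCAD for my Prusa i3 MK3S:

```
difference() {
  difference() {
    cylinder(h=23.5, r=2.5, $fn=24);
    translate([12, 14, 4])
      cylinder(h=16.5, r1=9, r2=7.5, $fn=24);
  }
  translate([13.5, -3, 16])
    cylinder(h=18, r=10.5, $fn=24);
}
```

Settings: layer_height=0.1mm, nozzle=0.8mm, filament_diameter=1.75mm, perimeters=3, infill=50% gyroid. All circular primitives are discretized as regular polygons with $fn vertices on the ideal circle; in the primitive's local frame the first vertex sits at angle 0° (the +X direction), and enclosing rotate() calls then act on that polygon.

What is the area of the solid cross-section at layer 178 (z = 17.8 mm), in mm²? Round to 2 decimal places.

At z = 17.8 mm: the r=2.5 cylinder contributes a regular 24-gon of circumradius 2.5 (area = (24/2)·2.500²·sin(360°/24) = 19.41 mm²); the cone at (12, 14) contributes a regular 24-gon of circumradius 7.745 (interpolated between r1=9 and r2=7.5 at t=0.836) (area = (24/2)·7.745²·sin(360°/24) = 186.33 mm²); Subtracting the remaining from the first: starting from the r=2.5 cylinder (19.41 mm²), the cone at (12, 14) misses the remaining region (no effect) — area = 19.41 mm²; the r=10.5 cylinder at (13.5, -3) gives a regular 24-gon of circumradius 10.5 (constant along its height) (area = (24/2)·10.500²·sin(360°/24) = 342.42 mm²); After the difference (first − rest): starting from the result so far (19.41 mm²), the r=10.5 cylinder at (13.5, -3) misses the remaining region (no effect) — area = 19.41 mm². Overall, the cross-section is a single solid region. Net area = 19.41 mm².

19.41 mm²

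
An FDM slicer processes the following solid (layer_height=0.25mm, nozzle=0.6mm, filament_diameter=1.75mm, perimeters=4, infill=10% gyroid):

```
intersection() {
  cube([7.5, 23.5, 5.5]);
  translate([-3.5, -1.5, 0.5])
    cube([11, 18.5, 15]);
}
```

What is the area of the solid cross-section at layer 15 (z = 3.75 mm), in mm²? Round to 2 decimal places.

At z = 3.75 mm: the cube (footprint 7.5×23.5) is included at this height (area 176.25 mm²); the 11×18.5 cube at (-3.5, -1.5) contributes its full rectangle (area 203.50 mm²); Taking the intersection: the 11×18.5 cube at (-3.5, -1.5) partially overlaps the 7.5×23.5 cube; clipping to the common part keeps 127.50 mm² — area = 127.50 mm². Overall, the cross-section is a single solid region. Net area = 127.50 mm².

127.50 mm²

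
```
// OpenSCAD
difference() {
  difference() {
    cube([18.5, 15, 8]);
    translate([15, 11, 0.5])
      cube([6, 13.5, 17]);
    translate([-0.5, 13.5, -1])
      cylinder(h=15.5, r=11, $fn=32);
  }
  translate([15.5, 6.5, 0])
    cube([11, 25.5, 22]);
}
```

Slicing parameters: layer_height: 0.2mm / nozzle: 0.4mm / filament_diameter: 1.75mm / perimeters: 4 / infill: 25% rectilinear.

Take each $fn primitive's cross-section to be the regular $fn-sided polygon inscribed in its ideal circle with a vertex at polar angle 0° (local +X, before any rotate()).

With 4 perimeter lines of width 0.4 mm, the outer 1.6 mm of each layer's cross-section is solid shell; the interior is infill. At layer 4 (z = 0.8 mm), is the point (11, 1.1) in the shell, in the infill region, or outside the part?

shell

At z = 0.8 mm: the cube (footprint 18.5×15) is included at this height; the cube at (15, 11) (footprint 6×13.5) is included at this height; the r=11 cylinder at (-0.5, 13.5) gives a regular 32-gon of circumradius 11 (constant along its height); Subtracting the remaining from the first: starting from the 18.5×15 cube, the 6×13.5 cube at (15, 11) partially overlaps it — only the 14.00 mm² overlap (of its 81.00 mm²) is removed, clipping the outline; the r=11 cylinder at (-0.5, 13.5) partially overlaps it — only the 104.58 mm² overlap (of its 377.69 mm²) is removed, clipping the outline — 1 connected region; the cube at (15.5, 6.5) is present — its section is the full 11×25.5 rectangle; Taking the first minus the rest: starting from that combined region, the 11×25.5 cube at (15.5, 6.5) partially overlaps it — only the 13.50 mm² overlap (of its 280.50 mm²) is removed, clipping the outline — 1 connected region. Overall, the cross-section is a single solid region. The nearest boundary edge runs (18.50, 0.00)→(0.00, 0.00); distance from the point to it = 1.10 mm. The point is inside the cross-section, 1.10 mm from the nearest boundary — within the 1.6 mm shell band (4 × 0.4).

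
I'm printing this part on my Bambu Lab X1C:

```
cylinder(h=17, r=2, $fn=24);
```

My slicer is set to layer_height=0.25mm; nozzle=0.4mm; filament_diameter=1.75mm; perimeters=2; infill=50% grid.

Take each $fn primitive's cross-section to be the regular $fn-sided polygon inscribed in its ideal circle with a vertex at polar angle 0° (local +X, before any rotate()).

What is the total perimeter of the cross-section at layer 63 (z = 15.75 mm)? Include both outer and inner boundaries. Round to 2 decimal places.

12.53 mm

At z = 15.75 mm: the r=2 cylinder gives a regular 24-gon of circumradius 2 (constant along its height) (perimeter = 2·24·2.000·sin(180°/24) = 12.53 mm). Overall, the cross-section is a single solid region. Total boundary length (outer) = 12.53 mm.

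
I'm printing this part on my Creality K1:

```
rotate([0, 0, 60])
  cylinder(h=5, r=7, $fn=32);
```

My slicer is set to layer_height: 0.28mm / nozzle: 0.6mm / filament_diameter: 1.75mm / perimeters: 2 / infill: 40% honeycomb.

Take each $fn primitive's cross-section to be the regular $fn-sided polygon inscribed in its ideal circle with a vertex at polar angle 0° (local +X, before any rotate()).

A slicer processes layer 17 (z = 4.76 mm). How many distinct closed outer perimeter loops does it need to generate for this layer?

At z = 4.76 mm: the cylinder: section is a regular 32-gon, circumradius r=7; (rotated 60° about Z; rotation is an isometry so areas/perimeters/island counts are preserved). The result has 1 disconnected region.

1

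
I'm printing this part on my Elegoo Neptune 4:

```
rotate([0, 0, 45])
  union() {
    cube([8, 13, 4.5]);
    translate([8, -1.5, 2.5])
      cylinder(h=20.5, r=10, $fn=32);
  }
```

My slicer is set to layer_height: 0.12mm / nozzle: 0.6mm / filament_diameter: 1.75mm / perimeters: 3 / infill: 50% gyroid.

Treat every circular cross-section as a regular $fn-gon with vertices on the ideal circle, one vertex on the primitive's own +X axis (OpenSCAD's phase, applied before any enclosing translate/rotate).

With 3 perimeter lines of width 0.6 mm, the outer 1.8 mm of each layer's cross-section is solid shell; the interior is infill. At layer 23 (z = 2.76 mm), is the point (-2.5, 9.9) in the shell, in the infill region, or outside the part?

At z = 2.76 mm: the cube (footprint 8×13) is included at this height; the r=10 cylinder at (8, -1.5) gives a regular 32-gon of circumradius 10 (constant along its height); Merging all regions: the regions partially overlap (shared area 58.06 mm²), so overlapping operands fuse into one piece — 1 connected region; (rotated 45° about Z; rotation is an isometry so areas/perimeters/island counts are preserved). Overall, the cross-section is a single solid region. Undo the 45° rotation: the query point maps to (5.233, 8.768) in the un-rotated model frame. The nearest boundary edge runs (8.00, 13.00)→(8.00, 8.50); distance from the point to it = 2.77 mm. The point is inside the cross-section and 2.77 mm from the nearest boundary — more than the 1.8 mm shell width (3 × 0.6), so it's in the infill interior.

infill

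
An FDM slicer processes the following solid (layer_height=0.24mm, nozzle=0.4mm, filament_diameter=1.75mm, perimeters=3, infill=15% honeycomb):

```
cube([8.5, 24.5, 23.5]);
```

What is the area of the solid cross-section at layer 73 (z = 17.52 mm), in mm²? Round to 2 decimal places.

208.25 mm²

At z = 17.52 mm: the cube (footprint 8.5×24.5) is included at this height (area 208.25 mm²). Overall, the cross-section is a single solid region. Net area = 208.25 mm².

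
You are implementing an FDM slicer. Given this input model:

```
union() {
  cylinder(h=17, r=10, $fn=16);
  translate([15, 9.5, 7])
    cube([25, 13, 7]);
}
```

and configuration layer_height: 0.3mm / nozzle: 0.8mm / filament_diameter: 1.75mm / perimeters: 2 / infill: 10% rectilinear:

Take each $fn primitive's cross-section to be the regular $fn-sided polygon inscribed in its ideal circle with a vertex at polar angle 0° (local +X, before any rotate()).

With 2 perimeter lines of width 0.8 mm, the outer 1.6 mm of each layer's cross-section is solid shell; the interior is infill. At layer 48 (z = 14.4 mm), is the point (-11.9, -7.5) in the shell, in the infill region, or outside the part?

outside

At z = 14.4 mm: the cylinder: section is a regular 16-gon, circumradius r=10; the cube at (15, 9.5) is not intersected at this z (z outside [7, 14]); Merging all regions: only the r=10 cylinder is present, so the union is just that shape — 1 connected region. Overall, the cross-section is a single solid region. The nearest boundary edge runs (-9.24, -3.83)→(-7.07, -7.07); distance from the point to it = 4.25 mm. The point is not inside any of the regions above, so it lies outside the cross-section (4.25 mm from the nearest boundary).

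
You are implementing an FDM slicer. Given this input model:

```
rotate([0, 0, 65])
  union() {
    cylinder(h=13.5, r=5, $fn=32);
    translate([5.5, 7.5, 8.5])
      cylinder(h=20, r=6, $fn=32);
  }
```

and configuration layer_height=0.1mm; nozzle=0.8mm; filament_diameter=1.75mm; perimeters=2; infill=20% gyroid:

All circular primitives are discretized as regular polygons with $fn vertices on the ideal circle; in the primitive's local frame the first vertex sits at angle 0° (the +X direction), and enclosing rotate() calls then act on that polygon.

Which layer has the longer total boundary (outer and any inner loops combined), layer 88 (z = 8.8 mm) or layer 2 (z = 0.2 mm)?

layer 88 (z = 8.8 mm)

Layer 88 (z = 8.8): the r=5 cylinder contributes a regular 32-gon of circumradius 5 (perimeter = 2·32·5.000·sin(180°/32) = 31.37 mm); the cylinder at (5.5, 7.5): section is a regular 32-gon, circumradius r=6 (perimeter = 2·32·6.000·sin(180°/32) = 37.64 mm); Combining (union): the regions partially overlap (shared area 6.51 mm²), so the edge portions inside another operand are dropped and the merged outline is re-measured after clipping — boundary = 56.80 mm; (rotated 65° about Z; rotation is an isometry so areas/perimeters/island counts are preserved). So its perimeter = 56.80 mm. Layer 2 (z = 0.2): the cylinder: section is a regular 32-gon, circumradius r=5 (perimeter = 2·32·5.000·sin(180°/32) = 31.37 mm); the cylinder at (5.5, 7.5) does not reach this height (z outside [8.5, 28.5]); Merging all regions: only the r=5 cylinder is present, so the union is just that shape — boundary = 31.37 mm; (rotated 65° about Z; rotation is an isometry so areas/perimeters/island counts are preserved). So its perimeter = 31.37 mm. Layer 88 is larger (56.80 vs 31.37 mm).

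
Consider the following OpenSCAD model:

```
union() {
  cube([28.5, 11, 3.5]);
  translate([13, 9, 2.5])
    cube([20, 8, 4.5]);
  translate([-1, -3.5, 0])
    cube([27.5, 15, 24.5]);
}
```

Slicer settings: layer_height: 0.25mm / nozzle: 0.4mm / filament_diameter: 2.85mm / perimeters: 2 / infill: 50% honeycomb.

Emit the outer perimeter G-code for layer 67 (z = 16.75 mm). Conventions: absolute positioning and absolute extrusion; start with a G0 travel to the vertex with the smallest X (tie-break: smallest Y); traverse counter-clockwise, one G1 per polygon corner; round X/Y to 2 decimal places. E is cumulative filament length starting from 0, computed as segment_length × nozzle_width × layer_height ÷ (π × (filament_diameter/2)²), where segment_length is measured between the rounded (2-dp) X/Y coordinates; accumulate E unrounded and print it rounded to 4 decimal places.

At z = 16.75 mm: the cube is absent (z outside [0, 3.5]); the cube at (13, 9) is absent (z outside [2.5, 7]); the cube at (-1, -3.5) is present — its section is the full 27.5×15 rectangle; Merging all regions: only the 27.5×15 cube at (-1, -3.5) is present, so the union is just that shape — 1 connected region. The outline is a single polygon with 4 vertices. Extrusion per mm of travel: 0.4 × 0.25 / (π × 1.425²) = 0.015675. Accumulating E over each segment gives final E = 1.3324.

G0 X-1.00 Y-3.50 Z16.75
G1 X26.50 Y-3.50 E0.4311
G1 X26.50 Y11.50 E0.6662
G1 X-1.00 Y11.50 E1.0973
G1 X-1.00 Y-3.50 E1.3324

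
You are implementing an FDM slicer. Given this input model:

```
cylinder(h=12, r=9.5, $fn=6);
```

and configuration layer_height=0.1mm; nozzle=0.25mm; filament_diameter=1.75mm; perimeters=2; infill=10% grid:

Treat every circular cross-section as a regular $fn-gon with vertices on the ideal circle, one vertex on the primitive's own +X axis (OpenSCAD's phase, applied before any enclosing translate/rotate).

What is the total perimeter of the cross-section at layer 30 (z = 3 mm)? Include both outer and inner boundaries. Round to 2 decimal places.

At z = 3 mm: the r=9.5 cylinder contributes a regular 6-gon of circumradius 9.5 (perimeter = 2·6·9.500·sin(180°/6) = 57.00 mm). Overall, the cross-section is a single solid region. Total boundary length (outer) = 57.00 mm.

57.00 mm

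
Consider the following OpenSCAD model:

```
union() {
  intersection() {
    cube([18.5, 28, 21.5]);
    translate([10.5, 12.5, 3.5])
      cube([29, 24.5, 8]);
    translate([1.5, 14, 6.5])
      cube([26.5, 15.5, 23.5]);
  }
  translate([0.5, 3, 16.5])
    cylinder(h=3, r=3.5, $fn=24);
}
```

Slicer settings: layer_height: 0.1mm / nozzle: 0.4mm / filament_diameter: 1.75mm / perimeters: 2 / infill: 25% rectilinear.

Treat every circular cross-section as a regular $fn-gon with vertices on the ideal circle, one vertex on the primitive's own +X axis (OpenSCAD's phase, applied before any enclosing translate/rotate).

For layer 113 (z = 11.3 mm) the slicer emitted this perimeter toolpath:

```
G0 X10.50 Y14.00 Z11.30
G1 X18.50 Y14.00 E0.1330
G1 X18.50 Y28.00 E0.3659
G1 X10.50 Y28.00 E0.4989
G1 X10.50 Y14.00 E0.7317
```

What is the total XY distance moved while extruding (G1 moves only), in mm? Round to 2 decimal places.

Sum the Euclidean lengths of each G1 segment: total = 44.00 mm.

44.00 mm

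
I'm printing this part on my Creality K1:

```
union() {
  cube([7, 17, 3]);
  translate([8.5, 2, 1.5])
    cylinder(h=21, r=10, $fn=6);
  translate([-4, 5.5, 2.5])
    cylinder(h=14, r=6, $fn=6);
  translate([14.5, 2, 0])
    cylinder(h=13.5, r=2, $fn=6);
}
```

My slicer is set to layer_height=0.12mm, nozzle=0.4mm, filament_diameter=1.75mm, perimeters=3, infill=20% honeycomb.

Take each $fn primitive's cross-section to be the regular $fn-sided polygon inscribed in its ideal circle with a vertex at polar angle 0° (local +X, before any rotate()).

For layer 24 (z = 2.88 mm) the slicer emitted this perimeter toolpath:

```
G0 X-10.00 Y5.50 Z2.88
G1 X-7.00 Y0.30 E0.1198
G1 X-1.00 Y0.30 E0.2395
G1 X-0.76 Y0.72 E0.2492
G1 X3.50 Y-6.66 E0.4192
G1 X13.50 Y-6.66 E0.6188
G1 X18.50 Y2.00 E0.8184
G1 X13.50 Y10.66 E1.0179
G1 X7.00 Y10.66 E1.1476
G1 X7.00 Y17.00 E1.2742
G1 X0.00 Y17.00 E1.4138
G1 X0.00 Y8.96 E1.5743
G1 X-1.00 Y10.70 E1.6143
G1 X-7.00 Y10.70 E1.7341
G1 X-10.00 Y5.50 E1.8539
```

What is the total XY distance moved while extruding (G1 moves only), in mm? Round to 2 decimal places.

Sum the Euclidean lengths of each G1 segment: total = 92.90 mm.

92.90 mm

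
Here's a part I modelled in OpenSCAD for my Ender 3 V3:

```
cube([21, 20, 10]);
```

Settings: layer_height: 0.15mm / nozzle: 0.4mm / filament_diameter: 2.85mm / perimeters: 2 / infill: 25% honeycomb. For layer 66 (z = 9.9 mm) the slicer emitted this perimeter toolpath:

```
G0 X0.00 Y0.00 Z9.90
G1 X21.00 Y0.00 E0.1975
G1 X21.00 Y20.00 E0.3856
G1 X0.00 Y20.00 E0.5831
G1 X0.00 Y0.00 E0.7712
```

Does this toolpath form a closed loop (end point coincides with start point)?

yes

Start point (G0): (0.00, 0.00). End point (last G1): the path returns to the start — closed.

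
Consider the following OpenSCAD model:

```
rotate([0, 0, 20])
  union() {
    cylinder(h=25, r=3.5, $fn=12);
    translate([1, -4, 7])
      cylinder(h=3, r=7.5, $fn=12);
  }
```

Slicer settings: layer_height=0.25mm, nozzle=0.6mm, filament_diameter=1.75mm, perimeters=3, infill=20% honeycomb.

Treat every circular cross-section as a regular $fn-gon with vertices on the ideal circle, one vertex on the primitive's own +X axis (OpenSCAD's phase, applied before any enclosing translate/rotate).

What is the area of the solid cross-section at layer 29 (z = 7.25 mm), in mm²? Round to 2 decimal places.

At z = 7.25 mm: the cylinder: section is a regular 12-gon, circumradius r=3.5 (area = (12/2)·3.500²·sin(360°/12) = 36.75 mm²); the cylinder at (1, -4): section is a regular 12-gon, circumradius r=7.5 (area = (12/2)·7.500²·sin(360°/12) = 168.75 mm²); Merging all regions: the regions partially overlap — summed areas 205.50 mm² minus the doubly-counted overlap 36.17 mm² gives 169.33 mm² — area = 169.33 mm²; (rotated 20° about Z; rotation is an isometry so areas/perimeters/island counts are preserved). Overall, the cross-section is a single solid region. Net area = 169.33 mm².

169.33 mm²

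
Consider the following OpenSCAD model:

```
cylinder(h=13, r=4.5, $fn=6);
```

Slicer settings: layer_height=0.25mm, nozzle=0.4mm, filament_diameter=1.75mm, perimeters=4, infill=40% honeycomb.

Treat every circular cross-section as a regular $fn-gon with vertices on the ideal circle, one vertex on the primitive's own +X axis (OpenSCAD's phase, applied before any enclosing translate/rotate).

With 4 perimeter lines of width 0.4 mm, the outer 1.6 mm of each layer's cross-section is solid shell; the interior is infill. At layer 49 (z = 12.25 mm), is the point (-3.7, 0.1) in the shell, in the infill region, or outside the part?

shell

At z = 12.25 mm: the r=4.5 cylinder contributes a regular 6-gon of circumradius 4.5. Overall, the cross-section is a single solid region. The nearest boundary edge runs (-2.25, 3.90)→(-4.50, 0.00); distance from the point to it = 0.64 mm. The point is inside the cross-section, 0.64 mm from the nearest boundary — within the 1.6 mm shell band (4 × 0.4).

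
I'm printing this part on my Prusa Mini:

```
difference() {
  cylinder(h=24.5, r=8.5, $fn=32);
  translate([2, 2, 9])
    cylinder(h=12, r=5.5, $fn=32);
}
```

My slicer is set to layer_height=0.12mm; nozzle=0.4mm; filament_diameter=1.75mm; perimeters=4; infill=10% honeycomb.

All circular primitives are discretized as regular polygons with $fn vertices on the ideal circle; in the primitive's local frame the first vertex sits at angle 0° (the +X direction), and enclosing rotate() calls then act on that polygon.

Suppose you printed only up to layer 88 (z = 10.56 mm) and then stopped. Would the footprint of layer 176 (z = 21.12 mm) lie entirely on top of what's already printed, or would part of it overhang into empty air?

Compare the two slices. At z = 10.56: the r=8.5 cylinder gives a regular 32-gon of circumradius 8.5 (constant along its height) (area = (32/2)·8.500²·sin(360°/32) = 225.52 mm²); the r=5.5 cylinder at (2, 2) contributes a regular 32-gon of circumradius 5.5 (area = (32/2)·5.500²·sin(360°/32) = 94.42 mm²); Taking the first minus the rest: starting from the r=8.5 cylinder (225.52 mm²), the r=5.5 cylinder at (2, 2) lies wholly inside it (removes its full 94.42 mm² and its 34.50 mm outline becomes a hole wall) — area = 131.10 mm². At z = 21.12: the r=8.5 cylinder gives a regular 32-gon of circumradius 8.5 (constant along its height) (area = (32/2)·8.500²·sin(360°/32) = 225.52 mm²); the cylinder at (2, 2) is absent (z outside [9, 21]); After the difference (first − rest): none of the subtracted shapes is present at this height, so the r=8.5 cylinder is unchanged — area = 225.52 mm². Checking containment: at z = 21.12 the cross-section extends beyond the z = 10.56 cross-section by about 94.42 mm².

part overhangs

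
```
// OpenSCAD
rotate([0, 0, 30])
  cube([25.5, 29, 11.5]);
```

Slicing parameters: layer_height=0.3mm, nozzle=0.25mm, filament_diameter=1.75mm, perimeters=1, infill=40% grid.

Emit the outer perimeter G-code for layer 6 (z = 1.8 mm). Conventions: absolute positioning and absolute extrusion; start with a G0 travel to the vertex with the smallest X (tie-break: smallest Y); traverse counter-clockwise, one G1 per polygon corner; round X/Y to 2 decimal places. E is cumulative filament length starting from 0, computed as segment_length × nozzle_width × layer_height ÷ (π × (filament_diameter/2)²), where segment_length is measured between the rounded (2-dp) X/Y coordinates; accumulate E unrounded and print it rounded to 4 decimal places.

G0 X-14.50 Y25.11 Z1.80
G1 X0.00 Y0.00 E0.9041
G1 X22.08 Y12.75 E1.6992
G1 X7.58 Y37.86 E2.6033
G1 X-14.50 Y25.11 E3.3983

At z = 1.8 mm: the cube is present — its section is the full 25.5×29 rectangle; (rotated 30° about Z; rotation is an isometry so areas/perimeters/island counts are preserved). The outline is a single polygon with 4 vertices. Extrusion per mm of travel: 0.25 × 0.3 / (π × 0.875²) = 0.031181. Accumulating E over each segment gives final E = 3.3983.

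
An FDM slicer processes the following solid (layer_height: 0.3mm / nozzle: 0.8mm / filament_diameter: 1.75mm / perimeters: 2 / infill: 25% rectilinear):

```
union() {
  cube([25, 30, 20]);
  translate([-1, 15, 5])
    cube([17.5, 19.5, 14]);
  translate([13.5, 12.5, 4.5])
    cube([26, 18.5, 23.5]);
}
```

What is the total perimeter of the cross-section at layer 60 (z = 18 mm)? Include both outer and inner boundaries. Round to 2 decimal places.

At z = 18 mm: the cube (footprint 25×30) is included at this height (perimeter 110.00 mm); the 17.5×19.5 cube at (-1, 15) contributes its full rectangle (perimeter 74.00 mm); the 26×18.5 cube at (13.5, 12.5) contributes its full rectangle (perimeter 89.00 mm); Merging all regions: the regions partially overlap (shared area 451.75 mm²), so the edge portions inside another operand are dropped and the merged outline is re-measured after clipping — boundary = 150.00 mm. Overall, the cross-section is a single solid region. Total boundary length (outer) = 150.00 mm.

150.00 mm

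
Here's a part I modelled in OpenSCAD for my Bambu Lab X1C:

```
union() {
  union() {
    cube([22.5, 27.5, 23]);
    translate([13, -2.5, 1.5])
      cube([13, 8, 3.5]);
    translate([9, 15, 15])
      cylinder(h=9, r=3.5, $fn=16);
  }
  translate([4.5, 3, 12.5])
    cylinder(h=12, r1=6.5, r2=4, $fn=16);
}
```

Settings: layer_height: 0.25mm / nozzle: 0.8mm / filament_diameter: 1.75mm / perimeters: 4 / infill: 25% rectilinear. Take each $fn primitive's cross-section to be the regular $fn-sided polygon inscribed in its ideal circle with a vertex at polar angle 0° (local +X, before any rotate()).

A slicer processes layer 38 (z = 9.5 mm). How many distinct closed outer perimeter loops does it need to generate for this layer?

1

At z = 9.5 mm: the cube (footprint 22.5×27.5) is included at this height; the cube at (13, -2.5) is absent (z outside [1.5, 5]); the cylinder at (9, 15) does not reach this height (z outside [15, 24]); Taking the union: only the 22.5×27.5 cube is present, so the union is just that shape — 1 connected region; the cone at (4.5, 3) is absent (z outside [12.5, 24.5]); Taking the union: only that combined region is present, so the union is just that shape — 1 connected region. The result has 1 disconnected region.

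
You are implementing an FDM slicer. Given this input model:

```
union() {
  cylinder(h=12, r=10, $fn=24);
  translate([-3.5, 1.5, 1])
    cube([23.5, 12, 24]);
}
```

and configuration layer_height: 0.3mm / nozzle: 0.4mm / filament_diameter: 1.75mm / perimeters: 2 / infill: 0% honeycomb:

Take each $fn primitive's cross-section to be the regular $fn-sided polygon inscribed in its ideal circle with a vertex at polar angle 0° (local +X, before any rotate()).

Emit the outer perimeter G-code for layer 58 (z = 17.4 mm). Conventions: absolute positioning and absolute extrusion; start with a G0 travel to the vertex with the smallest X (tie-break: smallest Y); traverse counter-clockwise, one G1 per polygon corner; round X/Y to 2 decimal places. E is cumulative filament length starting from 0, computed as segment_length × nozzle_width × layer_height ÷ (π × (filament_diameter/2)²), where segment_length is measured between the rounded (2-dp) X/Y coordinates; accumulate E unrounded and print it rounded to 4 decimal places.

At z = 17.4 mm: the cylinder does not reach this height (z outside [0, 12]); the 23.5×12 cube at (-3.5, 1.5) contributes its full rectangle; Combining (union): only the 23.5×12 cube at (-3.5, 1.5) is present, so the union is just that shape — 1 connected region. The outline is a single polygon with 4 vertices. Extrusion per mm of travel: 0.4 × 0.3 / (π × 0.875²) = 0.049890. Accumulating E over each segment gives final E = 3.5422.

G0 X-3.50 Y1.50 Z17.40
G1 X20.00 Y1.50 E1.1724
G1 X20.00 Y13.50 E1.7711
G1 X-3.50 Y13.50 E2.9435
G1 X-3.50 Y1.50 E3.5422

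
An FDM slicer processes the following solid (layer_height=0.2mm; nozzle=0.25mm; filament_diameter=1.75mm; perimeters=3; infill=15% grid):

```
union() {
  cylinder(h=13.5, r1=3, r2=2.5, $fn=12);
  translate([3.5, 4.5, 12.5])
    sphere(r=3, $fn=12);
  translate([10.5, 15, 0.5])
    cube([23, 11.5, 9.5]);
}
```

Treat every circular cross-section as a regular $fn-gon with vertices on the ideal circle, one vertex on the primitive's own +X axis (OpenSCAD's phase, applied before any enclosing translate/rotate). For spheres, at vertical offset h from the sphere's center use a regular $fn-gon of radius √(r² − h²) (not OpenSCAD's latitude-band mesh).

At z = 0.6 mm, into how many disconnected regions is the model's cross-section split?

2

At z = 0.6 mm: the cone: at t=0.044 of its height the radius interpolates to r₁+(r₂−r₁)t = 2.978, giving a regular 12-gon of that circumradius; the sphere at (3.5, 4.5) is not intersected at this z (|z−center|=11.900 > r=3); the cube at (10.5, 15) (footprint 23×11.5) is included at this height; Taking the union: the 2 present regions are separate (no shared area or edge), so areas and boundary lengths simply add and each stays a separate island — 2 connected regions. The result has 2 disconnected regions.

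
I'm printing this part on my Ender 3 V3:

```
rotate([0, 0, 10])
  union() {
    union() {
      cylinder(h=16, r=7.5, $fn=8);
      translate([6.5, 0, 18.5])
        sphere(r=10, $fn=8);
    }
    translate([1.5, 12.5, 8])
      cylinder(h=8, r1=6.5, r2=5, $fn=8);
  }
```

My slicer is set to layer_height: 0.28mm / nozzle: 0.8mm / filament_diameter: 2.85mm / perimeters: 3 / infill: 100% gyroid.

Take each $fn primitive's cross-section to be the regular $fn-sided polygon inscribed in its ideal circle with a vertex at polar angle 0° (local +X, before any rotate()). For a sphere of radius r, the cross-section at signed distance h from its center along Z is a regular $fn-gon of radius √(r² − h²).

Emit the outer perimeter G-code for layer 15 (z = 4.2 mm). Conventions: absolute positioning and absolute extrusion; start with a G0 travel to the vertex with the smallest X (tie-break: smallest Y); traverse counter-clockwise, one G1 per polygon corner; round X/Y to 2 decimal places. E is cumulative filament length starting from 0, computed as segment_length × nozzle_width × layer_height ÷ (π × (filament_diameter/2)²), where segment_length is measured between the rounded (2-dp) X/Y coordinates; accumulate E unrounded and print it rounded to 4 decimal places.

G0 X-7.39 Y-1.30 Z4.20
G1 X-4.30 Y-6.14 E0.2016
G1 X1.30 Y-7.39 E0.4031
G1 X6.14 Y-4.30 E0.6047
G1 X7.39 Y1.30 E0.8062
G1 X4.30 Y6.14 E1.0078
G1 X-1.30 Y7.39 E1.2093
G1 X-6.14 Y4.30 E1.4109
G1 X-7.39 Y-1.30 E1.6124

At z = 4.2 mm: the cylinder: section is a regular 8-gon, circumradius r=7.5; the sphere at (6.5, 0) is absent (|z−center|=14.300 > r=10); Merging all regions: only the r=7.5 cylinder is present, so the union is just that shape — 1 connected region; the cone at (1.5, 12.5) is absent (z outside [8, 16]); Taking the union: only the result so far is present, so the union is just that shape — 1 connected region; (whole slice rotated 10° about Z — lengths, areas and connectivity unchanged). The outline is a single polygon with 8 vertices. Extrusion per mm of travel: 0.8 × 0.28 / (π × 1.425²) = 0.035113. Accumulating E over each segment gives final E = 1.6124.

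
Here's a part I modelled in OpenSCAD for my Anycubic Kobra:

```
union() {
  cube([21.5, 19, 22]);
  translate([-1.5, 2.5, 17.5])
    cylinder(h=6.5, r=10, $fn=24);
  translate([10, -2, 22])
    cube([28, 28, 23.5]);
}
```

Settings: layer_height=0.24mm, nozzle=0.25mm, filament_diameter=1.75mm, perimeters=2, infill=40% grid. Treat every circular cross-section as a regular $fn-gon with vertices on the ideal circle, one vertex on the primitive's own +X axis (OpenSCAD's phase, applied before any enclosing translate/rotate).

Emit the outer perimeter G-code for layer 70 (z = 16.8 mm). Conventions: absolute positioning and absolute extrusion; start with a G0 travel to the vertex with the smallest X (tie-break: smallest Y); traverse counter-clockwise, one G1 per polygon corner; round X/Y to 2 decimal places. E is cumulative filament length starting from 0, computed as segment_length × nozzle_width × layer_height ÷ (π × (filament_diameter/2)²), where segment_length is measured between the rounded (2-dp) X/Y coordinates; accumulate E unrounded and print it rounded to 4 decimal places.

At z = 16.8 mm: the 21.5×19 cube contributes its full rectangle; the cylinder at (-1.5, 2.5) does not reach this height (z outside [17.5, 24]); the cube at (10, -2) is not intersected at this z (z outside [22, 45.5]); Merging all regions: only the 21.5×19 cube is present, so the union is just that shape — 1 connected region. The outline is a single polygon with 4 vertices. Extrusion per mm of travel: 0.25 × 0.24 / (π × 0.875²) = 0.024945. Accumulating E over each segment gives final E = 2.0206.

G0 X0.00 Y0.00 Z16.80
G1 X21.50 Y0.00 E0.5363
G1 X21.50 Y19.00 E1.0103
G1 X0.00 Y19.00 E1.5466
G1 X0.00 Y0.00 E2.0206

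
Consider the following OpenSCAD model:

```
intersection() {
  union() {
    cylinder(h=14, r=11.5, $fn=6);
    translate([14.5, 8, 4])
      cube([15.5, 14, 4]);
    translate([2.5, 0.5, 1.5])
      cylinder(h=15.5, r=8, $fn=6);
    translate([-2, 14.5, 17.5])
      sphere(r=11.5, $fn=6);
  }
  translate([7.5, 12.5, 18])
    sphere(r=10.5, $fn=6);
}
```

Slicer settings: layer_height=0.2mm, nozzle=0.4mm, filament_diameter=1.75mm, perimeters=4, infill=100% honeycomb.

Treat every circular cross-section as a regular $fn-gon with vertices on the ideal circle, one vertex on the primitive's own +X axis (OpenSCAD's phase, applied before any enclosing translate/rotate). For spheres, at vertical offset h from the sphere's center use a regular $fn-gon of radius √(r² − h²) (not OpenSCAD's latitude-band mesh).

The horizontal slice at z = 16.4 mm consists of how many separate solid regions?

At z = 16.4 mm: the cylinder is not intersected at this z (z outside [0, 14]); the cube at (14.5, 8) is absent (z outside [4, 8]); the r=8 cylinder at (2.5, 0.5) gives a regular 6-gon of circumradius 8 (constant along its height); the r=11.5 sphere at (-2, 14.5) contributes a regular 6-gon of circumradius √(11.5²−1.1²) = 11.447; Combining (union): the regions partially overlap (shared area 19.51 mm²), so overlapping operands fuse into one piece — 1 connected region; the r=10.5 sphere at (7.5, 12.5) slices to a regular 6-gon of circumradius 10.377 (√(r²−h²) with h=1.6 from center); After intersecting: the r=10.5 sphere at (7.5, 12.5) partially overlaps that combined region; clipping to the common part keeps 139.25 mm² — 1 connected region. The result has 1 disconnected region.

1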